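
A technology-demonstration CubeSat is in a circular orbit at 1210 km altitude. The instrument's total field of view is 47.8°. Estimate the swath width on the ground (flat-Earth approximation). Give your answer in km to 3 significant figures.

Half-angle = 47.8°/2 = 23.9°.
Swath width ≈ 2h·tan(θ/2) = 2 × 1210 × tan(23.9°) = 1072.4 km.

1070 km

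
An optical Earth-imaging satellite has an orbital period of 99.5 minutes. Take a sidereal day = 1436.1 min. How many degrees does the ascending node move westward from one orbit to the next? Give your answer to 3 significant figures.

T = 99.5 min = 5970.0 s.
During one orbit Earth rotates (5970.0 / 86166) × 360° = 24.94°.

24.9°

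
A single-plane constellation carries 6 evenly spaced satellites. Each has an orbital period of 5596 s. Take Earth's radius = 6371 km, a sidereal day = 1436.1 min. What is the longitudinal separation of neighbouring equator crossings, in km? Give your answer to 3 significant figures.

Single-satellite node shift = (5596.0/86166) × 360° = 23.38°.
With 6 satellites evenly phased, successive equator crossings are 23.38/6 = 3.897° apart.
That is 3.897 × 111.2 = 433 km at the equator.

433 km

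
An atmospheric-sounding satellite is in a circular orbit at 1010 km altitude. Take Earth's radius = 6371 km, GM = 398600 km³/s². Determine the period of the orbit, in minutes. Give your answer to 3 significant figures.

105 min

Semi-major axis a = 6371 + 1010 = 7381 km. Period T = 2π√(a³/μ) = 2π√(7381³/398600) = 6310.8 s = 105.18 min.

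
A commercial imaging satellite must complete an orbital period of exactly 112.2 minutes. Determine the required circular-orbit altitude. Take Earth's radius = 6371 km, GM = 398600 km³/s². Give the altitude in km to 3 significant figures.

1330 km

T = 112.2 min = 6732.0 s.
From T = 2π√(a³/μ): a = (μ T²/4π²)^(1/3) = (398600 × 6732.0² / 4π²)^(1/3) = 7706 km.
Altitude h = a − R = 7706 − 6371 = 1335 km.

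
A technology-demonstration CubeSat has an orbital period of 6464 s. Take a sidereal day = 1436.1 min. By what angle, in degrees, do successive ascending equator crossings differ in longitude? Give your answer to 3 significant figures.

27.0°

During one orbit Earth rotates (6464.0 / 86166) × 360° = 27.01°.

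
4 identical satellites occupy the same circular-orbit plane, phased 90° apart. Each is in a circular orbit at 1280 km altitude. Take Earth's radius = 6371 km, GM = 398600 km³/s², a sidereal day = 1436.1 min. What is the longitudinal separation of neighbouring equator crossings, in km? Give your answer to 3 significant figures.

774 km

Semi-major axis a = 6371 + 1280 = 7651 km. Period T = 2π√(a³/μ) = 2π√(7651³/398600) = 6660.2 s = 111.00 min.
Single-satellite node shift = (6660.2/86166) × 360° = 27.83°.
With 4 satellites evenly phased, successive equator crossings are 27.83/4 = 6.957° apart.
That is 6.957 × 111.2 = 774 km at the equator.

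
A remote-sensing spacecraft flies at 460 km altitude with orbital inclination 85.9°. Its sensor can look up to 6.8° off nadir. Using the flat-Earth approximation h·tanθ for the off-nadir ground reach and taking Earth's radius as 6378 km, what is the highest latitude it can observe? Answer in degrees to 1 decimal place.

For a prograde orbit the ground track reaches latitude ±i = ±85.9°.
Sensor half-swath on the ground ≈ 460·tan(6.8°) = 55 km = 0.49° of latitude.
Maximum observable latitude ≈ 85.9 + 0.49 = 86.4°.

86.4°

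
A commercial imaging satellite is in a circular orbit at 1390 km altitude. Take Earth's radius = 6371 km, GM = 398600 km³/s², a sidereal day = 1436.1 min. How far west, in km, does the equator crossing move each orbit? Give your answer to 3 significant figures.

Semi-major axis a = 6371 + 1390 = 7761 km. Period T = 2π√(a³/μ) = 2π√(7761³/398600) = 6804.4 s = 113.41 min.
During one orbit Earth rotates (6804.4 / 86166) × 360° = 28.43°.
At the equator that is 28.43° × (2π·6371/360) km/° = 28.43 × 111.2 = 3161 km.

3160 km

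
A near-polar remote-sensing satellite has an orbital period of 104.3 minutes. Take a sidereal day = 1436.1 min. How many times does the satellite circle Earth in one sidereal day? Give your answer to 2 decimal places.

13.77

T = 104.3 min = 6258.0 s.
Orbits per sidereal day = 86166 / 6258.0 = 13.769.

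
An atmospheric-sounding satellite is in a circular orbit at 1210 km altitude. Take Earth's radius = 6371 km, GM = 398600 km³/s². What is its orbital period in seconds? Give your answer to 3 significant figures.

Semi-major axis a = 6371 + 1210 = 7581 km. Period T = 2π√(a³/μ) = 2π√(7581³/398600) = 6569.0 s = 109.48 min.

6570 seconds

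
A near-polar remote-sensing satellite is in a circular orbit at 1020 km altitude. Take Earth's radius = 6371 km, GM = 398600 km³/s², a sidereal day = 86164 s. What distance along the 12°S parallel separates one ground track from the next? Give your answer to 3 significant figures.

Semi-major axis a = 6371 + 1020 = 7391 km. Period T = 2π√(a³/μ) = 2π√(7391³/398600) = 6323.6 s = 105.39 min.
Node shift per orbit = (6323.6/86164) × 360° = 26.42°.
Equatorial spacing = 26.42 × 111.2 km/° = 2938 km.
At 12° latitude, spacing = 2938 × cos(12°) = 2874 km.

2870 km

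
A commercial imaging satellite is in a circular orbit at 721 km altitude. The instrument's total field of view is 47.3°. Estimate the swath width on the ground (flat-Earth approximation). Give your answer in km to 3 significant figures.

631 km

Half-angle = 47.3°/2 = 23.65°.
Swath width ≈ 2h·tan(θ/2) = 2 × 721 × tan(23.65°) = 631.5 km.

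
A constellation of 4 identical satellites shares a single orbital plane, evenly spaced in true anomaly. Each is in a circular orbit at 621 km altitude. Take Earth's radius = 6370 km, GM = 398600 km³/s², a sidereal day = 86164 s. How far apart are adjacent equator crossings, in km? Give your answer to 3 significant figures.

Semi-major axis a = 6370 + 621 = 6991 km. Period T = 2π√(a³/μ) = 2π√(6991³/398600) = 5817.3 s = 96.95 min.
Single-satellite node shift = (5817.3/86164) × 360° = 24.31°.
With 4 satellites evenly phased, successive equator crossings are 24.31/4 = 6.076° apart.
That is 6.076 × 111.2 = 676 km at the equator.

676 km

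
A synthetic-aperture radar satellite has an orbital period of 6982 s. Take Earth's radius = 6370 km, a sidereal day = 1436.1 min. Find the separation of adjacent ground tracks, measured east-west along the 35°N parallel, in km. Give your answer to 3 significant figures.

Node shift per orbit = (6982.0/86166) × 360° = 29.17°.
Equatorial spacing = 29.17 × 111.2 km/° = 3243 km.
At 35° latitude, spacing = 3243 × cos(35°) = 2657 km.

2660 km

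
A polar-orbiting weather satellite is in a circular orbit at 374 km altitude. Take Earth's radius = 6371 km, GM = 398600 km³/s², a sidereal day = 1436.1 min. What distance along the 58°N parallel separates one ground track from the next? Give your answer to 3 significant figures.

Semi-major axis a = 6371 + 374 = 6745 km. Period T = 2π√(a³/μ) = 2π√(6745³/398600) = 5513.0 s = 91.88 min.
Node shift per orbit = (5513.0/86166) × 360° = 23.03°.
Equatorial spacing = 23.03 × 111.2 km/° = 2561 km.
At 58° latitude, spacing = 2561 × cos(58°) = 1357 km.

1360 km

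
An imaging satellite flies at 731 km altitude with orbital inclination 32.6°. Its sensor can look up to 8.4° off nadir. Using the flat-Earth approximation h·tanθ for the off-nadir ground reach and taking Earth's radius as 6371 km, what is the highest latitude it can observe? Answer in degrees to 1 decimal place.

For a prograde orbit the ground track reaches latitude ±i = ±32.6°.
Sensor half-swath on the ground ≈ 731·tan(8.4°) = 108 km = 0.97° of latitude.
Maximum observable latitude ≈ 32.6 + 0.97 = 33.6°.

33.6°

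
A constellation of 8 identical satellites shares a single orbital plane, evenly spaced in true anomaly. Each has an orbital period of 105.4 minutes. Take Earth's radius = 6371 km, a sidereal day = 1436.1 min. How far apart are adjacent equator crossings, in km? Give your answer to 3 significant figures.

367 km

T = 105.4 min = 6324.0 s.
Single-satellite node shift = (6324.0/86166) × 360° = 26.42°.
With 8 satellites evenly phased, successive equator crossings are 26.42/8 = 3.303° apart.
That is 3.303 × 111.2 = 367 km at the equator.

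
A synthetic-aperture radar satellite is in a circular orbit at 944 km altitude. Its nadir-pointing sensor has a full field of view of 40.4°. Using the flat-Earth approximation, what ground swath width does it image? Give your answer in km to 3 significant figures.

695 km

Half-angle = 40.4°/2 = 20.2°.
Swath width ≈ 2h·tan(θ/2) = 2 × 944 × tan(20.2°) = 694.6 km.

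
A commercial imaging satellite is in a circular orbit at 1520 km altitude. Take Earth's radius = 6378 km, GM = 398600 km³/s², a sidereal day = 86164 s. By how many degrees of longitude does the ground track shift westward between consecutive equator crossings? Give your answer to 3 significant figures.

Semi-major axis a = 6378 + 1520 = 7898 km. Period T = 2π√(a³/μ) = 2π√(7898³/398600) = 6985.3 s = 116.42 min.
During one orbit Earth rotates (6985.3 / 86164) × 360° = 29.19°.

29.2°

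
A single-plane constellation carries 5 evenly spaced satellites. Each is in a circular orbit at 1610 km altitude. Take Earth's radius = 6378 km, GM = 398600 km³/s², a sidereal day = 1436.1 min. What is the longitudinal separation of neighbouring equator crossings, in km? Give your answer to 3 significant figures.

Semi-major axis a = 6378 + 1610 = 7988 km. Period T = 2π√(a³/μ) = 2π√(7988³/398600) = 7105.1 s = 118.42 min.
Single-satellite node shift = (7105.1/86166) × 360° = 29.68°.
With 5 satellites evenly phased, successive equator crossings are 29.68/5 = 5.937° apart.
That is 5.937 × 111.3 = 661 km at the equator.

661 km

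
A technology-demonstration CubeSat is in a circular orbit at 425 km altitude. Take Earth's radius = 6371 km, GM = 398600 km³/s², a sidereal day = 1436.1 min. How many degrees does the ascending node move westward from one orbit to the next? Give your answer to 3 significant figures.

Semi-major axis a = 6371 + 425 = 6796 km. Period T = 2π√(a³/μ) = 2π√(6796³/398600) = 5575.6 s = 92.93 min.
During one orbit Earth rotates (5575.6 / 86166) × 360° = 23.29°.

23.3°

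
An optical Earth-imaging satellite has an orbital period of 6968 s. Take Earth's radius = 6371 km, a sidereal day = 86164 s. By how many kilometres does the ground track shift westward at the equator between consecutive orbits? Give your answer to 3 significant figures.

During one orbit Earth rotates (6968.0 / 86164) × 360° = 29.11°.
At the equator that is 29.11° × (2π·6371/360) km/° = 29.11 × 111.2 = 3237 km.

3240 km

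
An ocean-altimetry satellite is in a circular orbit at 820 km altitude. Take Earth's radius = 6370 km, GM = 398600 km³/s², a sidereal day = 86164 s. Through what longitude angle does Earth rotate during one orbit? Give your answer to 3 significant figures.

Semi-major axis a = 6370 + 820 = 7190 km. Period T = 2π√(a³/μ) = 2π√(7190³/398600) = 6067.4 s = 101.12 min.
During one orbit Earth rotates (6067.4 / 86164) × 360° = 25.35°.

25.4°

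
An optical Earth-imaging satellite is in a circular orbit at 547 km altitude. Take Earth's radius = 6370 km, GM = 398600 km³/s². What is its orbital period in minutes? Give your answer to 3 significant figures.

95.4 min

Semi-major axis a = 6370 + 547 = 6917 km. Period T = 2π√(a³/μ) = 2π√(6917³/398600) = 5725.2 s = 95.42 min.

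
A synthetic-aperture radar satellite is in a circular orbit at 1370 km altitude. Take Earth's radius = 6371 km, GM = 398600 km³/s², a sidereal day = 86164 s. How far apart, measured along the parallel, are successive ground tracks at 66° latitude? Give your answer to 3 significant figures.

1280 km

Semi-major axis a = 6371 + 1370 = 7741 km. Period T = 2π√(a³/μ) = 2π√(7741³/398600) = 6778.1 s = 112.97 min.
Node shift per orbit = (6778.1/86164) × 360° = 28.32°.
Equatorial spacing = 28.32 × 111.2 km/° = 3149 km.
At 66° latitude, spacing = 3149 × cos(66°) = 1281 km.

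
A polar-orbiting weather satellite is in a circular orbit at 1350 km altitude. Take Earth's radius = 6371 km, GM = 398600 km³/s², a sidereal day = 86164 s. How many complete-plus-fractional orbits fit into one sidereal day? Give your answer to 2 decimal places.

12.76

Semi-major axis a = 6371 + 1350 = 7721 km. Period T = 2π√(a³/μ) = 2π√(7721³/398600) = 6751.8 s = 112.53 min.
Orbits per sidereal day = 86164 / 6751.8 = 12.762.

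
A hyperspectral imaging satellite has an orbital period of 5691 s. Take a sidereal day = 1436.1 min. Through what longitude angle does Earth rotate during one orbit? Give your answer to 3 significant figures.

During one orbit Earth rotates (5691.0 / 86166) × 360° = 23.78°.

23.8°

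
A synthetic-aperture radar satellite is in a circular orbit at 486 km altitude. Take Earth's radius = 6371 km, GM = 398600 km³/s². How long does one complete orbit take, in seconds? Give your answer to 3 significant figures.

5650 seconds

Semi-major axis a = 6371 + 486 = 6857 km. Period T = 2π√(a³/μ) = 2π√(6857³/398600) = 5650.8 s = 94.18 min.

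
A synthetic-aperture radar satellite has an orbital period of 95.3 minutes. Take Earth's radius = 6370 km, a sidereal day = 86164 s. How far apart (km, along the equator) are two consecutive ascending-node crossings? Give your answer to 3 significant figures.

T = 95.3 min = 5718.0 s.
During one orbit Earth rotates (5718.0 / 86164) × 360° = 23.89°.
At the equator that is 23.89° × (2π·6370/360) km/° = 23.89 × 111.2 = 2656 km.

2660 km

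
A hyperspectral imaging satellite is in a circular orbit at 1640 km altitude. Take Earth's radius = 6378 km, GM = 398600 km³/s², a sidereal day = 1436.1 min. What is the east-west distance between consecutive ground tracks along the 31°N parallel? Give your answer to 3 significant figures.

Semi-major axis a = 6378 + 1640 = 8018 km. Period T = 2π√(a³/μ) = 2π√(8018³/398600) = 7145.1 s = 119.09 min.
Node shift per orbit = (7145.1/86166) × 360° = 29.85°.
Equatorial spacing = 29.85 × 111.3 km/° = 3323 km.
At 31° latitude, spacing = 3323 × cos(31°) = 2848 km.

2850 km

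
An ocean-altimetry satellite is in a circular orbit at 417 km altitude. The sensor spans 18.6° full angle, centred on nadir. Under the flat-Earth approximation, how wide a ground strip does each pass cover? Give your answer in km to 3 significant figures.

Half-angle = 18.6°/2 = 9.3°.
Swath width ≈ 2h·tan(θ/2) = 2 × 417 × tan(9.3°) = 136.6 km.

137 km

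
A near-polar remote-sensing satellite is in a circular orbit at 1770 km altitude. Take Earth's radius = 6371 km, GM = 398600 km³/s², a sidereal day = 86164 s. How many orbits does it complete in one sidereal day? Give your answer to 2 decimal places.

Semi-major axis a = 6371 + 1770 = 8141 km. Period T = 2π√(a³/μ) = 2π√(8141³/398600) = 7310.2 s = 121.84 min.
Orbits per sidereal day = 86164 / 7310.2 = 11.787.

11.79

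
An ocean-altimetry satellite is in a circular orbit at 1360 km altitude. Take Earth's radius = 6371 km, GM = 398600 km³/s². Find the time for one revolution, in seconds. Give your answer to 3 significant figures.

Semi-major axis a = 6371 + 1360 = 7731 km. Period T = 2π√(a³/μ) = 2π√(7731³/398600) = 6765.0 s = 112.75 min.

6760 seconds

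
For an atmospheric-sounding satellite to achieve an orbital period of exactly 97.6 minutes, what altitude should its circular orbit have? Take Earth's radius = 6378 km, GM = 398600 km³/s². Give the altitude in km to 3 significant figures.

T = 97.6 min = 5856.0 s.
From T = 2π√(a³/μ): a = (μ T²/4π²)^(1/3) = (398600 × 5856.0² / 4π²)^(1/3) = 7022 km.
Altitude h = a − R = 7022 − 6378 = 644 km.

644 km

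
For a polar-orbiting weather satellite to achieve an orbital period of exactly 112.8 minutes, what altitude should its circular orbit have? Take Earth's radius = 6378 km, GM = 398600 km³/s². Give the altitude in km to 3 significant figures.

1360 km

T = 112.8 min = 6768.0 s.
From T = 2π√(a³/μ): a = (μ T²/4π²)^(1/3) = (398600 × 6768.0² / 4π²)^(1/3) = 7733 km.
Altitude h = a − R = 7733 − 6378 = 1355 km.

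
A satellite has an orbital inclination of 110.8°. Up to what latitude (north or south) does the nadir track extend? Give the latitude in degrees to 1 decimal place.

Retrograde orbit: the ground track reaches ±(180° − i) = ±(180 − 110.8) = ±69.2°.

69.2°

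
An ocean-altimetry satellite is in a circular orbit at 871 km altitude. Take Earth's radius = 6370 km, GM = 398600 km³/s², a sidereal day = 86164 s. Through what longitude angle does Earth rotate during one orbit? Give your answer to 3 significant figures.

Semi-major axis a = 6370 + 871 = 7241 km. Period T = 2π√(a³/μ) = 2π√(7241³/398600) = 6132.1 s = 102.20 min.
During one orbit Earth rotates (6132.1 / 86164) × 360° = 25.62°.

25.6°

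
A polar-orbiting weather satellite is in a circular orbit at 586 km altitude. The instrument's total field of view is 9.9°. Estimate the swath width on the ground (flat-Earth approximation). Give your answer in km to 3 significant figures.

102 km

Half-angle = 9.9°/2 = 4.95°.
Swath width ≈ 2h·tan(θ/2) = 2 × 586 × tan(4.95°) = 101.5 km.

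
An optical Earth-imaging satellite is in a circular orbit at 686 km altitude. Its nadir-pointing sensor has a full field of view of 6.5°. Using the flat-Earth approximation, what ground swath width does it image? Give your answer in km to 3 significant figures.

Half-angle = 6.5°/2 = 3.25°.
Swath width ≈ 2h·tan(θ/2) = 2 × 686 × tan(3.25°) = 77.9 km.

77.9 km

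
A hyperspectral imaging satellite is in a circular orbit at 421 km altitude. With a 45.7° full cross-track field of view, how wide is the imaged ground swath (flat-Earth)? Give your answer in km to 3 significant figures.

355 km

Half-angle = 45.7°/2 = 22.85°.
Swath width ≈ 2h·tan(θ/2) = 2 × 421 × tan(22.85°) = 354.8 km.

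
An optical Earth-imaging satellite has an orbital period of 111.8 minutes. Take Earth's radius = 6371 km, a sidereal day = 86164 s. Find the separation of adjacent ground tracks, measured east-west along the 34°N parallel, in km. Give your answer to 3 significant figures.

T = 111.8 min = 6708.0 s.
Node shift per orbit = (6708.0/86164) × 360° = 28.03°.
Equatorial spacing = 28.03 × 111.2 km/° = 3116 km.
At 34° latitude, spacing = 3116 × cos(34°) = 2584 km.

2580 km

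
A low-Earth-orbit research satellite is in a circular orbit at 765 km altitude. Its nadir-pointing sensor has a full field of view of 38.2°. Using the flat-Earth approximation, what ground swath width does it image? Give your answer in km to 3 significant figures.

530 km

Half-angle = 38.2°/2 = 19.1°.
Swath width ≈ 2h·tan(θ/2) = 2 × 765 × tan(19.1°) = 529.8 km.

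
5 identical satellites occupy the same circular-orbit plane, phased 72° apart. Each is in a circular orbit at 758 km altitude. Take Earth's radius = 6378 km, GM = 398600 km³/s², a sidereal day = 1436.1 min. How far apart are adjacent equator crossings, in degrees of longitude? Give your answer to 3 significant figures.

Semi-major axis a = 6378 + 758 = 7136 km. Period T = 2π√(a³/μ) = 2π√(7136³/398600) = 5999.2 s = 99.99 min.
Single-satellite node shift = (5999.2/86166) × 360° = 25.06°.
With 5 satellites evenly phased, successive equator crossings are 25.06/5 = 5.013° apart.

5.01°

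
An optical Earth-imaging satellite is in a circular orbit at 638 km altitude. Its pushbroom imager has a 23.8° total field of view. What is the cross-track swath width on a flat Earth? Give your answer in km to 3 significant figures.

269 km

Half-angle = 23.8°/2 = 11.9°.
Swath width ≈ 2h·tan(θ/2) = 2 × 638 × tan(11.9°) = 268.9 km.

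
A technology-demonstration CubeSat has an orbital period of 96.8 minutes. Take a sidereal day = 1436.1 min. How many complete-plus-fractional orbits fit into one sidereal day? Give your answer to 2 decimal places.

T = 96.8 min = 5808.0 s.
Orbits per sidereal day = 86166 / 5808.0 = 14.836.

14.84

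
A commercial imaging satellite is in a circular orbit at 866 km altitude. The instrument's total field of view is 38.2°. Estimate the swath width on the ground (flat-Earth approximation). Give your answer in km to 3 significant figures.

600 km

Half-angle = 38.2°/2 = 19.1°.
Swath width ≈ 2h·tan(θ/2) = 2 × 866 × tan(19.1°) = 599.8 km.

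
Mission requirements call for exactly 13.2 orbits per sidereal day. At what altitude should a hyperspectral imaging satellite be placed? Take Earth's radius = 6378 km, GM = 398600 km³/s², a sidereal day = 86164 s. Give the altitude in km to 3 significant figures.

1170 km

Required period T = 86164 / 13.2 = 6527.6 s.
From T = 2π√(a³/μ): a = (μ T²/4π²)^(1/3) = (398600 × 6527.6² / 4π²)^(1/3) = 7549 km.
Altitude h = a − R = 7549 − 6378 = 1171 km.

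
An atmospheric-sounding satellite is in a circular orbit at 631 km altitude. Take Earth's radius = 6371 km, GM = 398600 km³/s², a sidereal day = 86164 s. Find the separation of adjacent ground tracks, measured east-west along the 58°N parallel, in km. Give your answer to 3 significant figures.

Semi-major axis a = 6371 + 631 = 7002 km. Period T = 2π√(a³/μ) = 2π√(7002³/398600) = 5831.0 s = 97.18 min.
Node shift per orbit = (5831.0/86164) × 360° = 24.36°.
Equatorial spacing = 24.36 × 111.2 km/° = 2709 km.
At 58° latitude, spacing = 2709 × cos(58°) = 1436 km.

1440 km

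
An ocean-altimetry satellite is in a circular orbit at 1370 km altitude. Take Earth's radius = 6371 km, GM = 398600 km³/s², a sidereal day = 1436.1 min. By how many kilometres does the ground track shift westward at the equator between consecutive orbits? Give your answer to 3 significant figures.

3150 km

Semi-major axis a = 6371 + 1370 = 7741 km. Period T = 2π√(a³/μ) = 2π√(7741³/398600) = 6778.1 s = 112.97 min.
During one orbit Earth rotates (6778.1 / 86166) × 360° = 28.32°.
At the equator that is 28.32° × (2π·6371/360) km/° = 28.32 × 111.2 = 3149 km.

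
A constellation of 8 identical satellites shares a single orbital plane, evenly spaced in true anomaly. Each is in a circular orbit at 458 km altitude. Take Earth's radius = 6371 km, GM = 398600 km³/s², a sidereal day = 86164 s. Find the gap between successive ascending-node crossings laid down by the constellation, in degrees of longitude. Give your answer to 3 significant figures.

Semi-major axis a = 6371 + 458 = 6829 km. Period T = 2π√(a³/μ) = 2π√(6829³/398600) = 5616.3 s = 93.60 min.
Single-satellite node shift = (5616.3/86164) × 360° = 23.47°.
With 8 satellites evenly phased, successive equator crossings are 23.47/8 = 2.933° apart.

2.93°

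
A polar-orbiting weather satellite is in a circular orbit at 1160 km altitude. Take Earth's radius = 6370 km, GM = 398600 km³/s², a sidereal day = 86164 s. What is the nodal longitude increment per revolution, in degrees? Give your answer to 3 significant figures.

27.2°

Semi-major axis a = 6370 + 1160 = 7530 km. Period T = 2π√(a³/μ) = 2π√(7530³/398600) = 6502.8 s = 108.38 min.
During one orbit Earth rotates (6502.8 / 86164) × 360° = 27.17°.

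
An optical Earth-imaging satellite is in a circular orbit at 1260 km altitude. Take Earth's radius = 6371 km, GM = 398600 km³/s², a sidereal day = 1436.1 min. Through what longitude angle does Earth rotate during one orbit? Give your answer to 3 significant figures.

Semi-major axis a = 6371 + 1260 = 7631 km. Period T = 2π√(a³/μ) = 2π√(7631³/398600) = 6634.1 s = 110.57 min.
During one orbit Earth rotates (6634.1 / 86166) × 360° = 27.72°.

27.7°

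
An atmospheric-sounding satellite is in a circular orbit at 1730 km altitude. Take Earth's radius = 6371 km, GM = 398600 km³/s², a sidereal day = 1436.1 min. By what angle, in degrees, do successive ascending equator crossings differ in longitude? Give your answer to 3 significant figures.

30.3°

Semi-major axis a = 6371 + 1730 = 8101 km. Period T = 2π√(a³/μ) = 2π√(8101³/398600) = 7256.4 s = 120.94 min.
During one orbit Earth rotates (7256.4 / 86166) × 360° = 30.32°.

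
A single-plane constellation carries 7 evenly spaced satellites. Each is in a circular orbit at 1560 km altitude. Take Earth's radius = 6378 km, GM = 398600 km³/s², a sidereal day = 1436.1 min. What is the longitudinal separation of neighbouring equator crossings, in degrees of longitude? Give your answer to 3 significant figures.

Semi-major axis a = 6378 + 1560 = 7938 km. Period T = 2π√(a³/μ) = 2π√(7938³/398600) = 7038.5 s = 117.31 min.
Single-satellite node shift = (7038.5/86166) × 360° = 29.41°.
With 7 satellites evenly phased, successive equator crossings are 29.41/7 = 4.201° apart.

4.20°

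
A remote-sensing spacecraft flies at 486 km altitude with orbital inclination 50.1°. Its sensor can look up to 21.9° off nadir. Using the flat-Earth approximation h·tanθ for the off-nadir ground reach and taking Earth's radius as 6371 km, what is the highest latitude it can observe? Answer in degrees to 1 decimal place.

51.9°

For a prograde orbit the ground track reaches latitude ±i = ±50.1°.
Sensor half-swath on the ground ≈ 486·tan(21.9°) = 195 km = 1.76° of latitude.
Maximum observable latitude ≈ 50.1 + 1.76 = 51.9°.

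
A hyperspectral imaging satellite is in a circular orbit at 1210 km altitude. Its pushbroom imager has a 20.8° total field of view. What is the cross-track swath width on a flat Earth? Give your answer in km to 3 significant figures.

Half-angle = 20.8°/2 = 10.4°.
Swath width ≈ 2h·tan(θ/2) = 2 × 1210 × tan(10.4°) = 444.2 km.

444 km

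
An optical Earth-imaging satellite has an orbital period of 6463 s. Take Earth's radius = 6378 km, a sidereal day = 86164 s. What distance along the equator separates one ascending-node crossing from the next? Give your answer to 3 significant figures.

3010 km

During one orbit Earth rotates (6463.0 / 86164) × 360° = 27.00°.
At the equator that is 27.00° × (2π·6378/360) km/° = 27.00 × 111.3 = 3006 km.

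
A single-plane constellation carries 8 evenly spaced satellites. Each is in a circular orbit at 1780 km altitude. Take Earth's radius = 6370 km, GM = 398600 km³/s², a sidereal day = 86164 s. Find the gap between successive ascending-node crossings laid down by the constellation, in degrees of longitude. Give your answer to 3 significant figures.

Semi-major axis a = 6370 + 1780 = 8150 km. Period T = 2π√(a³/μ) = 2π√(8150³/398600) = 7322.3 s = 122.04 min.
Single-satellite node shift = (7322.3/86164) × 360° = 30.59°.
With 8 satellites evenly phased, successive equator crossings are 30.59/8 = 3.824° apart.

3.82°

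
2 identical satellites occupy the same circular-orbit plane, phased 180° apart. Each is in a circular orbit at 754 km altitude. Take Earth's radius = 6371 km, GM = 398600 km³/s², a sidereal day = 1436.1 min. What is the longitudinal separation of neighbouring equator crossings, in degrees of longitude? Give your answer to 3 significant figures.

12.5°

Semi-major axis a = 6371 + 754 = 7125 km. Period T = 2π√(a³/μ) = 2π√(7125³/398600) = 5985.3 s = 99.76 min.
Single-satellite node shift = (5985.3/86166) × 360° = 25.01°.
With 2 satellites evenly phased, successive equator crossings are 25.01/2 = 12.503° apart.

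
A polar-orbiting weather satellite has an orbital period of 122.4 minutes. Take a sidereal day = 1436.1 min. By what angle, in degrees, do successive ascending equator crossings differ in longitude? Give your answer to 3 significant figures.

T = 122.4 min = 7344.0 s.
During one orbit Earth rotates (7344.0 / 86166) × 360° = 30.68°.

30.7°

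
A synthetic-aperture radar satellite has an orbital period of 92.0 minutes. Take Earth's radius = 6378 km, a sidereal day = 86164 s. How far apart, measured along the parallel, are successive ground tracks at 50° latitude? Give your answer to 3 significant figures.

1650 km

T = 92.0 min = 5520.0 s.
Node shift per orbit = (5520.0/86164) × 360° = 23.06°.
Equatorial spacing = 23.06 × 111.3 km/° = 2567 km.
At 50° latitude, spacing = 2567 × cos(50°) = 1650 km.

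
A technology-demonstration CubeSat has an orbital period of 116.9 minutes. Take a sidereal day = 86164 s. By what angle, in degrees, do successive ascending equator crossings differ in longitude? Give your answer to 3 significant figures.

T = 116.9 min = 7014.0 s.
During one orbit Earth rotates (7014.0 / 86164) × 360° = 29.31°.

29.3°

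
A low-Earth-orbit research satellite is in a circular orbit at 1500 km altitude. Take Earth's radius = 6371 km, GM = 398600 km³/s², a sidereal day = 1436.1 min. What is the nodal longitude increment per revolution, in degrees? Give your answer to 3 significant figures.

29.0°

Semi-major axis a = 6371 + 1500 = 7871 km. Period T = 2π√(a³/μ) = 2π√(7871³/398600) = 6949.5 s = 115.83 min.
During one orbit Earth rotates (6949.5 / 86166) × 360° = 29.04°.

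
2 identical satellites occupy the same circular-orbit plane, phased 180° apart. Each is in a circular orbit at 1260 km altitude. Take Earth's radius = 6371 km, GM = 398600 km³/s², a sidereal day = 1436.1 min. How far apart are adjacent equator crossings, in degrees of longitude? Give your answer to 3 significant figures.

Semi-major axis a = 6371 + 1260 = 7631 km. Period T = 2π√(a³/μ) = 2π√(7631³/398600) = 6634.1 s = 110.57 min.
Single-satellite node shift = (6634.1/86166) × 360° = 27.72°.
With 2 satellites evenly phased, successive equator crossings are 27.72/2 = 13.859° apart.

13.9°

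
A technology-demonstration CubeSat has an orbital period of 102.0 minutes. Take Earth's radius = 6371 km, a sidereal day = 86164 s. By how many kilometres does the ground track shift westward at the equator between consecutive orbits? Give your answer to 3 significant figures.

2840 km

T = 102.0 min = 6120.0 s.
During one orbit Earth rotates (6120.0 / 86164) × 360° = 25.57°.
At the equator that is 25.57° × (2π·6371/360) km/° = 25.57 × 111.2 = 2843 km.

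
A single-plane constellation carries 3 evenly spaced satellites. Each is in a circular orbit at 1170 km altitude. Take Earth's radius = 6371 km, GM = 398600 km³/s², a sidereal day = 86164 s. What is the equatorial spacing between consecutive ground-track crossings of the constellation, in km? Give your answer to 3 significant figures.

1010 km

Semi-major axis a = 6371 + 1170 = 7541 km. Period T = 2π√(a³/μ) = 2π√(7541³/398600) = 6517.1 s = 108.62 min.
Single-satellite node shift = (6517.1/86164) × 360° = 27.23°.
With 3 satellites evenly phased, successive equator crossings are 27.23/3 = 9.076° apart.
That is 9.076 × 111.2 = 1009 km at the equator.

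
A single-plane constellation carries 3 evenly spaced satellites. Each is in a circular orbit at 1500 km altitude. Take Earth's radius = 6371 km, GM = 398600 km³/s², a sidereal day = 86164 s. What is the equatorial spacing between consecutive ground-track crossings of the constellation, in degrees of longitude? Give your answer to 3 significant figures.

Semi-major axis a = 6371 + 1500 = 7871 km. Period T = 2π√(a³/μ) = 2π√(7871³/398600) = 6949.5 s = 115.83 min.
Single-satellite node shift = (6949.5/86164) × 360° = 29.04°.
With 3 satellites evenly phased, successive equator crossings are 29.04/3 = 9.679° apart.

9.68°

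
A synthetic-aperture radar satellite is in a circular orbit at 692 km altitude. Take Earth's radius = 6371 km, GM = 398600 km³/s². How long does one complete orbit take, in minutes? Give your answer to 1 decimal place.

Semi-major axis a = 6371 + 692 = 7063 km. Period T = 2π√(a³/μ) = 2π√(7063³/398600) = 5907.4 s = 98.46 min.

98.5 min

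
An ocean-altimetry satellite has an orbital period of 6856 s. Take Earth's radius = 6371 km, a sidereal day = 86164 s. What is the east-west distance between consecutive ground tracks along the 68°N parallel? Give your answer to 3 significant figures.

1190 km

Node shift per orbit = (6856.0/86164) × 360° = 28.64°.
Equatorial spacing = 28.64 × 111.2 km/° = 3185 km.
At 68° latitude, spacing = 3185 × cos(68°) = 1193 km.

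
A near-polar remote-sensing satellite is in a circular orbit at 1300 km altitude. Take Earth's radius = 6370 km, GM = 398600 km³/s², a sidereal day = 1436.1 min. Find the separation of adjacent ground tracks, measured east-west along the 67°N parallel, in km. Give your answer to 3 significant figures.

1210 km

Semi-major axis a = 6370 + 1300 = 7670 km. Period T = 2π√(a³/μ) = 2π√(7670³/398600) = 6685.0 s = 111.42 min.
Node shift per orbit = (6685.0/86166) × 360° = 27.93°.
Equatorial spacing = 27.93 × 111.2 km/° = 3105 km.
At 67° latitude, spacing = 3105 × cos(67°) = 1213 km.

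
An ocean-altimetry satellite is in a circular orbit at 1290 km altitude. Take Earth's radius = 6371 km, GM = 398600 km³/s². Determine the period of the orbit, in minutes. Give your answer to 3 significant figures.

Semi-major axis a = 6371 + 1290 = 7661 km. Period T = 2π√(a³/μ) = 2π√(7661³/398600) = 6673.3 s = 111.22 min.

111 min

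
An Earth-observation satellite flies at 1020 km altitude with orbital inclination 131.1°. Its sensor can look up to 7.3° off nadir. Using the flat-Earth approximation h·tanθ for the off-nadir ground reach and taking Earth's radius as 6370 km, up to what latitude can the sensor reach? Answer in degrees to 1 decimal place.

Retrograde orbit: the ground track reaches ±(180° − i) = ±(180 − 131.1) = ±48.9°.
Sensor half-swath on the ground ≈ 1020·tan(7.3°) = 131 km = 1.18° of latitude.
Maximum observable latitude ≈ 48.9 + 1.18 = 50.1°.

50.1°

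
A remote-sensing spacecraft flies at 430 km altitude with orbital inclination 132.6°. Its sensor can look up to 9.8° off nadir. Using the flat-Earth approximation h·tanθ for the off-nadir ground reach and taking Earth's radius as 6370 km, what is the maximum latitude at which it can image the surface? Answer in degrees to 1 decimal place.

Retrograde orbit: the ground track reaches ±(180° − i) = ±(180 − 132.6) = ±47.4°.
Sensor half-swath on the ground ≈ 430·tan(9.8°) = 74 km = 0.67° of latitude.
Maximum observable latitude ≈ 47.4 + 0.67 = 48.1°.

48.1°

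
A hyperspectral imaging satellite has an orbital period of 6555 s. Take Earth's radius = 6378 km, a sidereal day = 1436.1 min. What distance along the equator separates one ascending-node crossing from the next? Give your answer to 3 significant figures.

3050 km

During one orbit Earth rotates (6555.0 / 86166) × 360° = 27.39°.
At the equator that is 27.39° × (2π·6378/360) km/° = 27.39 × 111.3 = 3049 km.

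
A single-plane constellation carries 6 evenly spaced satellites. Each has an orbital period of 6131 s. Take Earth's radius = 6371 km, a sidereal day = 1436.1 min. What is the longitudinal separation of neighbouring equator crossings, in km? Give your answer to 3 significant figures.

Single-satellite node shift = (6131.0/86166) × 360° = 25.62°.
With 6 satellites evenly phased, successive equator crossings are 25.62/6 = 4.269° apart.
That is 4.269 × 111.2 = 475 km at the equator.

475 km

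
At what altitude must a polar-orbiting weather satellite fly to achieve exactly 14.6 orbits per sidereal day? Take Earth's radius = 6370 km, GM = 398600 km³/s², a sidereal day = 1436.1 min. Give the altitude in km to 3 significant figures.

689 km

Required period T = 86166 / 14.6 = 5901.8 s.
From T = 2π√(a³/μ): a = (μ T²/4π²)^(1/3) = (398600 × 5901.8² / 4π²)^(1/3) = 7059 km.
Altitude h = a − R = 7059 − 6370 = 689 km.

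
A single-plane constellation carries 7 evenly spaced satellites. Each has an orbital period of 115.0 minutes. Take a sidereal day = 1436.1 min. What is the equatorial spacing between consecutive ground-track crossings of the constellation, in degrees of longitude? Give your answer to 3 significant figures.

T = 115.0 min = 6900.0 s.
Single-satellite node shift = (6900.0/86166) × 360° = 28.83°.
With 7 satellites evenly phased, successive equator crossings are 28.83/7 = 4.118° apart.

4.12°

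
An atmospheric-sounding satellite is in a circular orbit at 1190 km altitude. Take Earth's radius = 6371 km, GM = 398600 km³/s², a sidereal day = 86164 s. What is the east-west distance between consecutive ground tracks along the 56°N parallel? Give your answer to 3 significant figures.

Semi-major axis a = 6371 + 1190 = 7561 km. Period T = 2π√(a³/μ) = 2π√(7561³/398600) = 6543.0 s = 109.05 min.
Node shift per orbit = (6543.0/86164) × 360° = 27.34°.
Equatorial spacing = 27.34 × 111.2 km/° = 3040 km.
At 56° latitude, spacing = 3040 × cos(56°) = 1700 km.

1700 km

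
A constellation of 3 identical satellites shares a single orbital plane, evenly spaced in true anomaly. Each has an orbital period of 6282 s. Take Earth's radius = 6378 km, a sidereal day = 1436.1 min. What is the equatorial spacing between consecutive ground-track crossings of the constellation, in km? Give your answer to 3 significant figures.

974 km

Single-satellite node shift = (6282.0/86166) × 360° = 26.25°.
With 3 satellites evenly phased, successive equator crossings are 26.25/3 = 8.749° apart.
That is 8.749 × 111.3 = 974 km at the equator.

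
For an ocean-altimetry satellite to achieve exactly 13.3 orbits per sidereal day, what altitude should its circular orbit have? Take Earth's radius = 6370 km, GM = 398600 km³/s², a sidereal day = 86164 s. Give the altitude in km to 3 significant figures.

1140 km

Required period T = 86164 / 13.3 = 6478.5 s.
From T = 2π√(a³/μ): a = (μ T²/4π²)^(1/3) = (398600 × 6478.5² / 4π²)^(1/3) = 7511 km.
Altitude h = a − R = 7511 − 6370 = 1141 km.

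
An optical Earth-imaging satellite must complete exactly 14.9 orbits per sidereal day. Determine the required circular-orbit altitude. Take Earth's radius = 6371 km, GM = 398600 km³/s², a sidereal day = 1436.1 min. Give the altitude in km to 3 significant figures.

592 km

Required period T = 86166 / 14.9 = 5783.0 s.
From T = 2π√(a³/μ): a = (μ T²/4π²)^(1/3) = (398600 × 5783.0² / 4π²)^(1/3) = 6963 km.
Altitude h = a − R = 6963 − 6371 = 592 km.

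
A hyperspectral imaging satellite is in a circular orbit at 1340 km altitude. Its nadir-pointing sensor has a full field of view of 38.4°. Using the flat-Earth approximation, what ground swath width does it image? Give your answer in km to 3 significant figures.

933 km

Half-angle = 38.4°/2 = 19.2°.
Swath width ≈ 2h·tan(θ/2) = 2 × 1340 × tan(19.2°) = 933.3 km.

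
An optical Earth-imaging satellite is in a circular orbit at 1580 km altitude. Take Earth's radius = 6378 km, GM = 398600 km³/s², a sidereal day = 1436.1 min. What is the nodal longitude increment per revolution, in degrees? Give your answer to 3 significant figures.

Semi-major axis a = 6378 + 1580 = 7958 km. Period T = 2π√(a³/μ) = 2π√(7958³/398600) = 7065.1 s = 117.75 min.
During one orbit Earth rotates (7065.1 / 86166) × 360° = 29.52°.

29.5°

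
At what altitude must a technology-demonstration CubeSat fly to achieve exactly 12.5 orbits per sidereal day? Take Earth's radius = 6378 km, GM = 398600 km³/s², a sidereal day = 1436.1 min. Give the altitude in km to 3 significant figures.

1450 km

Required period T = 86166 / 12.5 = 6893.3 s.
From T = 2π√(a³/μ): a = (μ T²/4π²)^(1/3) = (398600 × 6893.3² / 4π²)^(1/3) = 7828 km.
Altitude h = a − R = 7828 − 6378 = 1450 km.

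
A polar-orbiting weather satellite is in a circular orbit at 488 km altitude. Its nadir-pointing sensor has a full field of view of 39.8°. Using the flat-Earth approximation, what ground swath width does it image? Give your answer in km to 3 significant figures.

Half-angle = 39.8°/2 = 19.9°.
Swath width ≈ 2h·tan(θ/2) = 2 × 488 × tan(19.9°) = 353.3 km.

353 km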